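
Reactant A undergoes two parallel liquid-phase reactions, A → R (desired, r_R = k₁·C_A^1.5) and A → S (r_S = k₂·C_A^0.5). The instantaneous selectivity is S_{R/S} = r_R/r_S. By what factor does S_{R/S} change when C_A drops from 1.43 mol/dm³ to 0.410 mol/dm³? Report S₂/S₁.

S_{R/S} = (k₁/k₂)·C_A, so S₂/S₁ = (C_{A,2}/C_{A,1}).
= 0.410/1.43 = 0.287.

0.287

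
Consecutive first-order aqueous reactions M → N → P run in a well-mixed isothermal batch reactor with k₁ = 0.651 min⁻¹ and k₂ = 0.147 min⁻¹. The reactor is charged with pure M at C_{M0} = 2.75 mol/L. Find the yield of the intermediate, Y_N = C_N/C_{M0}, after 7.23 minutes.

0.435

Solving the coupled first-order balances gives C_N(t) = [k₁/(k₂−k₁)]·C_{M0}·(e^(−k₁t) − e^(−k₂t)).
e^(−k₁t) = e^(−0.651×7.23) = e^(−4.707) = 0.009034; e^(−k₂t) = e^(−1.063) = 0.3455.
C_N = 0.651×2.75/(0.147−0.651) × (0.009034−0.3455) = (-3.552)×(-0.3364) = 1.195 mol/L.
Y_N = C_N/C_{M0} = 1.195/2.75 = 0.435.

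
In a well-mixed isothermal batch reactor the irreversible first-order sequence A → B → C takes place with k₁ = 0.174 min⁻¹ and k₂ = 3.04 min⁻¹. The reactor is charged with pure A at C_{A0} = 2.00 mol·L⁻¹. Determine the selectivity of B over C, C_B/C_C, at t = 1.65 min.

The intermediate concentration in a first-order A→B→C sequence is C_B = k₁C_{A0}(e^(−k₁t) − e^(−k₂t))/(k₂−k₁).
e^(−k₁t) = e^(−0.174×1.65) = e^(−0.2871) = 0.7504; e^(−k₂t) = e^(−5.016) = 0.006631.
C_B = 0.174×2.00/(3.04−0.174) × (0.7504−0.006631) = 0.1214×0.7438 = 0.09032 mol·L⁻¹.
C_A = C_{A0}e^(−k₁t) = 1.501 mol·L⁻¹, so C_C = C_{A0}−C_A−C_B = 0.4088 mol·L⁻¹; C_B/C_C = 0.221.

0.221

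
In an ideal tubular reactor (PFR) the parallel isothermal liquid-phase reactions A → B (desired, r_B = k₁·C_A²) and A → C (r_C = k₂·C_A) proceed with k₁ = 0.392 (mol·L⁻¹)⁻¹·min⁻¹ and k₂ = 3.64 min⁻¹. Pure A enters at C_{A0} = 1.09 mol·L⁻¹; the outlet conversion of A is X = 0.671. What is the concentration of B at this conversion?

C_A = C_{A0}(1−X) = 0.3586 mol·L⁻¹.
Along a PFR/batch, dC_C/dC_A = −r_C/(r_B+r_C) = −k₂/(k₂+k₁·C_A).
Integrating from C_{A0} to C_A: C_C = (3.64/0.392)·ln[(3.64+0.392·1.09)/(3.64+0.392·0.359)] = 9.286·ln(4.067/3.781) = 0.6788 mol·L⁻¹.
Then C_B = (C_{A0}−C_A) − C_C = 0.7314 − 0.6788 = 0.05262 mol·L⁻¹.

0.0526 mol·L⁻¹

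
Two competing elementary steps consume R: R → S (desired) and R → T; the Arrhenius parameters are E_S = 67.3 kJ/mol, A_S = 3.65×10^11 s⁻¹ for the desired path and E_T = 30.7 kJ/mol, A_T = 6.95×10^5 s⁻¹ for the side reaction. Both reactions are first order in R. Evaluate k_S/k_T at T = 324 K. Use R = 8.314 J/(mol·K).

Since both paths have the same order in R, the concentration cancels and S_{S/T} = k_S/k_T = (A_S/A_T)·exp[(E_T−E_S)/(RT)].
(E_T−E_S)/(RT) = (30.7−67.3)×10³/(8.314×324) = -36600/2694 = -13.59.
k_S/k_T = (3.65×10^11/6.95×10^5)·exp(-13.59) = 5.252×10^5 × 1.257×10^-6 = 0.660.

0.660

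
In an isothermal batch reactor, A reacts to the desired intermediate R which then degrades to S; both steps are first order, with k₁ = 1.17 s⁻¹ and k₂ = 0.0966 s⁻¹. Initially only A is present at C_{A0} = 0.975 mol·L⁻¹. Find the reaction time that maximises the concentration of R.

2.32 s

For first-order series the maximum of C_R occurs at t_opt = ln(k₂/k₁)/(k₂−k₁).
= ln(0.0966/1.17)/(0.0966−1.17) = ln(0.08256)/-1.073 = -2.494/-1.073 = 2.32 s.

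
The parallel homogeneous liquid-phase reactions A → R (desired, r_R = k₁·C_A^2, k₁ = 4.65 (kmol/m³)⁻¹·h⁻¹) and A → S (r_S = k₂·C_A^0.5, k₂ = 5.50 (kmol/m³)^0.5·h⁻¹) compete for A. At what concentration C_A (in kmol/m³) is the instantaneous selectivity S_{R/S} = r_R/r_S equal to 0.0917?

S_{R/S} = (k₁/k₂)·C_A^1.5 ⇒ C_A = (S·k₂/k₁)^(1/1.5).
= (0.0917×5.50/4.65)^(0.6667) = (0.1085)^(0.6667) = 0.227 kmol/m³.

0.227 kmol/m³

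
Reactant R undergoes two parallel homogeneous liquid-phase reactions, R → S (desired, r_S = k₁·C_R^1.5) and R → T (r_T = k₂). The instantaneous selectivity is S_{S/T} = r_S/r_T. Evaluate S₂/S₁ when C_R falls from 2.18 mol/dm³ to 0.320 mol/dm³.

0.0562

S_{S/T} = (k₁/k₂)·C_R^1.5, so S₂/S₁ = (C_{R,2}/C_{R,1})^1.5.
= (0.320/2.18)^1.5 = (0.1468)^1.5 = 0.0562.
Selectivity toward S falls as C_R falls — high-concentration operation is favoured.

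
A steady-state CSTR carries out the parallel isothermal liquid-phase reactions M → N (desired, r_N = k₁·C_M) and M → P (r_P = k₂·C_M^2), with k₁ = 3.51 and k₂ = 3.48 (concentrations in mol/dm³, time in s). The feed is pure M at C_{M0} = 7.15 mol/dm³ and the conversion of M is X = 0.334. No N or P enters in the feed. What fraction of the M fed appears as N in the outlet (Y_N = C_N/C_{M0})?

Exit C_M = C_{M0}(1−X) = 7.15×0.666 = 4.762 mol/dm³.
A CSTR operates uniformly at the exit composition, giving r_N = 16.71 and r_P = 78.91 (each k·C_M^n at C_M = 4.762).
Fraction of consumed M going to N: r_N/(r_N+r_P) = 0.1748.
C_N = 0.1748·C_{M0}·X = 0.1748×7.15×0.334 = 0.417 mol/dm³; Y_N = C_N/C_{M0} = 0.0584.

0.0584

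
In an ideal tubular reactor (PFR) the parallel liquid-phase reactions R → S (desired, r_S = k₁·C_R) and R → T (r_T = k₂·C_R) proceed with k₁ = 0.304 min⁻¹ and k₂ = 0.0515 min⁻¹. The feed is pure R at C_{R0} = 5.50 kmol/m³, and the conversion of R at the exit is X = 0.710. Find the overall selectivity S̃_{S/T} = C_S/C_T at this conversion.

5.90

C_R = C_{R0}(1−X) = 1.595 kmol/m³.
Both paths are first order in R, so the instantaneous fraction to S is constant: dC_S/d(−C_R) = k₁/(k₁+k₂) = 0.8551.
C_S = 0.8551·(C_{R0}−C_R) = 0.8551×3.905 = 3.34 kmol/m³.
C_T = (C_{R0}−C_R)−C_S = 0.5657 kmol/m³; S̃_{S/T} = 3.339/0.5657 = 5.90.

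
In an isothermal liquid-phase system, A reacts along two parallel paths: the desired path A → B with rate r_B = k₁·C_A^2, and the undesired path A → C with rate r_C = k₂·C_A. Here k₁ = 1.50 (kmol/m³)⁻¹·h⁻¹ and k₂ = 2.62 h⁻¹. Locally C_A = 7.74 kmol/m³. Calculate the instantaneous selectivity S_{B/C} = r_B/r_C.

S_{B/C} = r_B/r_C = (k₁·C_A^2)/(k₂·C_A) = (k₁/k₂)·C_A.
= (1.50×7.740^2) / (2.62×7.740) = 89.86/20.28 = 4.43.

4.43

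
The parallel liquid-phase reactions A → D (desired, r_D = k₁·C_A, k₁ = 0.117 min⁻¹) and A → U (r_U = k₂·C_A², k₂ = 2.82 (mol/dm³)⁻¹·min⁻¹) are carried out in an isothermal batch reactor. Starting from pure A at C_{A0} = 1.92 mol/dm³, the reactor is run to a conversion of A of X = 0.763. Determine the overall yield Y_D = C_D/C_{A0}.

C_A = C_{A0}(1−X) = 0.4550 mol/dm³.
Along a PFR/batch, dC_D/dC_A = −r_D/(r_D+r_U) = −k₁/(k₁+k₂·C_A).
Integrating from C_{A0} to C_A: C_D = (0.117/2.82)·ln[(0.117+2.82·1.92)/(0.117+2.82·0.455)] = 0.04149·ln(5.531/1.400) = 0.05700 mol/dm³.
Y_D = C_D/C_{A0} = 0.05700/1.92 = 0.0297.

0.0297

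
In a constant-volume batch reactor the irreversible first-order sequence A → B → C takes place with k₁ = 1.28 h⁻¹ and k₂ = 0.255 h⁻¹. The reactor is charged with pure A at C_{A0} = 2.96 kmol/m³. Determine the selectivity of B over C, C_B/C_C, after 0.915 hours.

Solving the coupled first-order balances gives C_B(t) = [k₁/(k₂−k₁)]·C_{A0}·(e^(−k₁t) − e^(−k₂t)).
e^(−k₁t) = e^(−1.28×0.915) = e^(−1.171) = 0.3100; e^(−k₂t) = e^(−0.2333) = 0.7919.
C_B = 1.28×2.96/(0.255−1.28) × (0.3100−0.7919) = (-3.696)×(-0.4819) = 1.781 kmol/m³.
C_A = C_{A0}e^(−k₁t) = 0.9176 kmol/m³, so C_C = C_{A0}−C_A−C_B = 0.2611 kmol/m³; C_B/C_C = 6.82.

6.82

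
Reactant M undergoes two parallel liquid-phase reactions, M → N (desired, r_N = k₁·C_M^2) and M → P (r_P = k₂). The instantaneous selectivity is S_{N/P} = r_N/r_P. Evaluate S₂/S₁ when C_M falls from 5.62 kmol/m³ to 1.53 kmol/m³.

0.0741

S_{N/P} = (k₁/k₂)·C_M^2, so S₂/S₁ = (C_{M,2}/C_{M,1})^2.
= (1.53/5.62)^2 = (0.2722)^2 = 0.0741.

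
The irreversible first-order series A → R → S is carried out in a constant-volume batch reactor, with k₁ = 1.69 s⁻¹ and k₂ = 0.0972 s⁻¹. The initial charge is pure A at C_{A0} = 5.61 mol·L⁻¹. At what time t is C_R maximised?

1.79 s

For first-order series the maximum of C_R occurs at t_opt = ln(k₂/k₁)/(k₂−k₁).
= ln(0.0972/1.69)/(0.0972−1.69) = ln(0.05751)/-1.593 = -2.856/-1.593 = 1.79 s.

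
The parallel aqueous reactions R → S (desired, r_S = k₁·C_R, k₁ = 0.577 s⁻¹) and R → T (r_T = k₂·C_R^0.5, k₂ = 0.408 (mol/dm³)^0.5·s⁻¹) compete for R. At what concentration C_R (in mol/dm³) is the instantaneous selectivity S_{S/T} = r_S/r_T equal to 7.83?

30.7 mol/dm³

S_{S/T} = (k₁/k₂)·C_R^0.5 ⇒ C_R = (S·k₂/k₁)^(2).
= (7.83×0.408/0.577)^(2) = (5.537)^(2) = 30.7 mol/dm³.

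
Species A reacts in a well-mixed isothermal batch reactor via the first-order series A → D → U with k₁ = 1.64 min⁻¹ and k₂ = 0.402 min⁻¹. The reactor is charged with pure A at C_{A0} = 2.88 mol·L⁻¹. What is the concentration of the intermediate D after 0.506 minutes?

The intermediate concentration in a first-order A→B→C sequence is C_D = k₁C_{A0}(e^(−k₁t) − e^(−k₂t))/(k₂−k₁).
e^(−k₁t) = e^(−1.64×0.506) = e^(−0.8298) = 0.4361; e^(−k₂t) = e^(−0.2034) = 0.8159.
C_D = 1.64×2.88/(0.402−1.64) × (0.4361−0.8159) = (-3.815)×(-0.3798) = 1.449 mol·L⁻¹.

1.45 mol·L⁻¹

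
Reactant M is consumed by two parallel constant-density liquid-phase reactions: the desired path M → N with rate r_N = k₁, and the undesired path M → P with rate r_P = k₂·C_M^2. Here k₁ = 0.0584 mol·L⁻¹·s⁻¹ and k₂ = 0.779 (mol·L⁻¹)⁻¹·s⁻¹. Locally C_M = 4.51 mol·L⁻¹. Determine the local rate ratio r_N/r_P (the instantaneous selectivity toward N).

0.00369

S_{N/P} = r_N/r_P = (k₁)/(k₂·C_M^2) = (k₁/k₂)·C_M^-2.
= (0.0584) / (0.779×4.510^2) = 0.05840/15.84 = 0.00369.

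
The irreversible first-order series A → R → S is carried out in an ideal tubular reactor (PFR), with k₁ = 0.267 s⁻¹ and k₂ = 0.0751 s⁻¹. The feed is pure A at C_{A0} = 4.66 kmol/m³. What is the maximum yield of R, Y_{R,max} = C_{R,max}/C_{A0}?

0.609

For a first-order series the maximum intermediate yield is C_{R,max}/C_{A0} = (k₁/k₂)^[k₂/(k₂−k₁)].
= (0.267/0.0751)^(0.0751/(0.0751−0.267)) = (3.555)^(-0.3913) = 0.6087.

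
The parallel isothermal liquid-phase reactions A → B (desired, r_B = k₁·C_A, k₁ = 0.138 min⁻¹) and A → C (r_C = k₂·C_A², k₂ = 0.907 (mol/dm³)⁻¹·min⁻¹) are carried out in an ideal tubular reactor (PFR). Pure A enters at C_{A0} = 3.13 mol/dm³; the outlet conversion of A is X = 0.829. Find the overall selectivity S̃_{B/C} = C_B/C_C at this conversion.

C_A = C_{A0}(1−X) = 0.5352 mol/dm³.
Along a PFR/batch, dC_B/dC_A = −r_B/(r_B+r_C) = −k₁/(k₁+k₂·C_A).
Integrating from C_{A0} to C_A: C_B = (0.138/0.907)·ln[(0.138+0.907·3.13)/(0.138+0.907·0.535)] = 0.1521·ln(2.977/0.6235) = 0.2379 mol/dm³.
C_C = (C_{A0}−C_A)−C_B = 2.357 mol/dm³; S̃_{B/C} = 0.2379/2.357 = 0.101.

0.101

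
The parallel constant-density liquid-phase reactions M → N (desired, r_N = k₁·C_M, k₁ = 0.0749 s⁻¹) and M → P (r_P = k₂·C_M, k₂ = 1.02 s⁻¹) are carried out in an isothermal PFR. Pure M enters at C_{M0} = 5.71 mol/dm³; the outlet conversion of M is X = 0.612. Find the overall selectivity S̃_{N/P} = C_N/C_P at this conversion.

C_M = C_{M0}(1−X) = 2.215 mol/dm³.
Both paths are first order in M, so the instantaneous fraction to N is constant: dC_N/d(−C_M) = k₁/(k₁+k₂) = 0.06841.
C_N = 0.06841·(C_{M0}−C_M) = 0.06841×3.495 = 0.239 mol/dm³.
C_P = (C_{M0}−C_M)−C_N = 3.255 mol/dm³; S̃_{N/P} = 0.2391/3.255 = 0.0734.

0.0734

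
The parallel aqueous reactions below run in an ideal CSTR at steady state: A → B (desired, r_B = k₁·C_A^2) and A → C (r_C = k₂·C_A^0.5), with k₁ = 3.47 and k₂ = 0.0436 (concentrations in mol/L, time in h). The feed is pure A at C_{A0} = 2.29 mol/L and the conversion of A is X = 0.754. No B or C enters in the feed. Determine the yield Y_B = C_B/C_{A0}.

Exit C_A = C_{A0}(1−X) = 2.29×0.246 = 0.5633 mol/L.
Rates in a CSTR are evaluated at the outlet concentration: r_B = 3.47×0.5633^2 = 1.101, r_C = 0.0436×0.5633^0.5 = 0.03272.
Fraction of consumed A going to B: r_B/(r_B+r_C) = 0.9711.
C_B = 0.9711·C_{A0}·X = 0.9711×2.29×0.754 = 1.68 mol/L; Y_B = C_B/C_{A0} = 0.732.

0.732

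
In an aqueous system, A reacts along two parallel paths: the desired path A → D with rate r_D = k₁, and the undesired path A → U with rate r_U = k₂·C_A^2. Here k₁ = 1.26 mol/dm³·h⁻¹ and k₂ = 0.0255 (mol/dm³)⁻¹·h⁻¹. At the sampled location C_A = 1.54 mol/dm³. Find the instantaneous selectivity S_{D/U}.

20.8

S_{D/U} = r_D/r_U = (k₁)/(k₂·C_A^2) = (k₁/k₂)·C_A^-2.
= (1.26) / (0.0255×1.540^2) = 1.260/0.06048 = 20.8.
The undesired path is higher order in A, so low C_A (CSTR or dilute feed) favours D.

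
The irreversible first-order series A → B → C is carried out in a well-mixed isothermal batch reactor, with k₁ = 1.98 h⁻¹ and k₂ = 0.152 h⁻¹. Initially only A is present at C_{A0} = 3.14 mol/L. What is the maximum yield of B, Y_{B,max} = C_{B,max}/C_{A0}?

Evaluating C_B at t_opt = ln(k₂/k₁)/(k₂−k₁) gives C_{B,max}/C_{A0} = (k₁/k₂)^[k₂/(k₂−k₁)].
= (1.98/0.152)^(0.152/(0.152−1.98)) = (13.03)^(-0.08315) = 0.8078.

0.808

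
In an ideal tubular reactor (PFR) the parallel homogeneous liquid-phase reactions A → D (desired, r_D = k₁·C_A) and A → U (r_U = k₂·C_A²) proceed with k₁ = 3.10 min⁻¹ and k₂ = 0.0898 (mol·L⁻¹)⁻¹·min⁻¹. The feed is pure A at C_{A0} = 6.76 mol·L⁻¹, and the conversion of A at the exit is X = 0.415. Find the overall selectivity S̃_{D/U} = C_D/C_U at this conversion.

6.46

C_A = C_{A0}(1−X) = 3.955 mol·L⁻¹.
Along a PFR/batch, dC_D/dC_A = −r_D/(r_D+r_U) = −k₁/(k₁+k₂·C_A).
Integrating from C_{A0} to C_A: C_D = (3.10/0.0898)·ln[(3.10+0.0898·6.76)/(3.10+0.0898·3.95)] = 34.52·ln(3.707/3.455) = 2.430 mol·L⁻¹.
C_U = (C_{A0}−C_A)−C_D = 0.3759 mol·L⁻¹; S̃_{D/U} = 2.430/0.3759 = 6.46.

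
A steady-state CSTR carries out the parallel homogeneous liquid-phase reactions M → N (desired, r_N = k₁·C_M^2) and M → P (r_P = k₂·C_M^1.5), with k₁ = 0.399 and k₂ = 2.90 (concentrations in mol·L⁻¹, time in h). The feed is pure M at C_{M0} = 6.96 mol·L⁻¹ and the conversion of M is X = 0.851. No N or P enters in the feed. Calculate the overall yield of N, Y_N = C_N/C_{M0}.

Exit C_M = C_{M0}(1−X) = 6.96×0.149 = 1.037 mol·L⁻¹.
A CSTR operates uniformly at the exit composition, giving r_N = 0.4291 and r_P = 3.063 (each k·C_M^n at C_M = 1.037).
Fraction of consumed M going to N: r_N/(r_N+r_P) = 0.1229.
C_N = 0.1229·C_{M0}·X = 0.1229×6.96×0.851 = 0.728 mol·L⁻¹; Y_N = C_N/C_{M0} = 0.105.

0.105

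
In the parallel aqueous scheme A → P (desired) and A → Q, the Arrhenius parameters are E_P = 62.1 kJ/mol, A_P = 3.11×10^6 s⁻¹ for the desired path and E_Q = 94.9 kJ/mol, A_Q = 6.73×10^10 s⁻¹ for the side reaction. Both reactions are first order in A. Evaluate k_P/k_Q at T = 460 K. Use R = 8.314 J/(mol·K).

0.245

k_P/k_Q = (A_P/A_Q)·exp[−(E_P−E_Q)/(RT)] = (A_P/A_Q)·exp[(E_Q−E_P)/(RT)].
(E_Q−E_P)/(RT) = (94.9−62.1)×10³/(8.314×460) = 32800/3824 = 8.576.
k_P/k_Q = (3.11×10^6/6.73×10^10)·exp(8.576) = 4.621×10^-5 × 5305 = 0.245.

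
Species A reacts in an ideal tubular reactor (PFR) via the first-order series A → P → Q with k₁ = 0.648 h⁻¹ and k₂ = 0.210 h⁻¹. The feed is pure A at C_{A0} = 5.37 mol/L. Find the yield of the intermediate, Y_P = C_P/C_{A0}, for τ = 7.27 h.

Solving the coupled first-order balances gives C_P(τ) = [k₁/(k₂−k₁)]·C_{A0}·(e^(−k₁τ) − e^(−k₂τ)).
e^(−k₁τ) = e^(−0.648×7.27) = e^(−4.711) = 0.008996; e^(−k₂τ) = e^(−1.527) = 0.2173.
C_P = 0.648×5.37/(0.210−0.648) × (0.008996−0.2173) = (-7.945)×(-0.2083) = 1.655 mol/L.
Y_P = C_P/C_{A0} = 1.655/5.37 = 0.308.

0.308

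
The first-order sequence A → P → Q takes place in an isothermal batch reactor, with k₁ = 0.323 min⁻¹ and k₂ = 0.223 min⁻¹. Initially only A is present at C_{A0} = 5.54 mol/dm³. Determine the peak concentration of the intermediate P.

2.42 mol/dm³

For a first-order series the maximum intermediate yield is C_{P,max}/C_{A0} = (k₁/k₂)^[k₂/(k₂−k₁)].
= (0.323/0.223)^(0.223/(0.223−0.323)) = (1.448)^(-2.230) = 0.4377.
C_{P,max} = 0.4377×5.54 = 2.42 mol/dm³.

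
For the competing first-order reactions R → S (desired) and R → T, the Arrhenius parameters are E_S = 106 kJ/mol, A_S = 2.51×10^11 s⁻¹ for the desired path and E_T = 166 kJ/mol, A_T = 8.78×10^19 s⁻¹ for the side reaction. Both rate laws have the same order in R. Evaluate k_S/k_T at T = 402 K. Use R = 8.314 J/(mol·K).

Since both paths have the same order in R, the concentration cancels and S_{S/T} = k_S/k_T = (A_S/A_T)·exp[(E_T−E_S)/(RT)].
(E_T−E_S)/(RT) = (166−106)×10³/(8.314×402) = 60000/3342 = 17.95.
k_S/k_T = (2.51×10^11/8.78×10^19)·exp(17.95) = 2.859×10^-9 × 6.259×10^7 = 0.179.
Since E_S < E_T, lowering the temperature improves selectivity toward S.

0.179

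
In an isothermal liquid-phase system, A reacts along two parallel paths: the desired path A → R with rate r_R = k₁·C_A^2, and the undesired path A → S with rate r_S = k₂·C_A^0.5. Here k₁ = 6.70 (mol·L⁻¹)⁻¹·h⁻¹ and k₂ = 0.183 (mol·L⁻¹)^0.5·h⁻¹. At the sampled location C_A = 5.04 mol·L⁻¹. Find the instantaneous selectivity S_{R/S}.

414

S_{R/S} = r_R/r_S = (k₁·C_A^2)/(k₂·C_A^0.5) = (k₁/k₂)·C_A^1.5.
= (6.70×5.040^2) / (0.183×5.040^0.5) = 170.2/0.4108 = 414.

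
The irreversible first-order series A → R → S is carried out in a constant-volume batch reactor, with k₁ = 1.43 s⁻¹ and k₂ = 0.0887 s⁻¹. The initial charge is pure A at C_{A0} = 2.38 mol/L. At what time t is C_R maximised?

2.07 s

The intermediate peaks when r₁ = r₂, i.e. k₁e^(−k₁t) = k₂e^(−k₂t), giving t_opt = ln(k₂/k₁)/(k₂−k₁).
= ln(0.0887/1.43)/(0.0887−1.43) = ln(0.06203)/-1.341 = -2.780/-1.341 = 2.07 s.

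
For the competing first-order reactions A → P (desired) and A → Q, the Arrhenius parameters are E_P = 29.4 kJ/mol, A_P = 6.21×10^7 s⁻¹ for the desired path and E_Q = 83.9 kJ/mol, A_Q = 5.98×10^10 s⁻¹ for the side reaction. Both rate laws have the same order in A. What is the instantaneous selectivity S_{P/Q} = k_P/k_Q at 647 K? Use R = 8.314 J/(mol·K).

26.1

k_P/k_Q = (A_P/A_Q)·exp[−(E_P−E_Q)/(RT)] = (A_P/A_Q)·exp[(E_Q−E_P)/(RT)].
(E_Q−E_P)/(RT) = (83.9−29.4)×10³/(8.314×647) = 54500/5379 = 10.13.
k_P/k_Q = (6.21×10^7/5.98×10^10)·exp(10.13) = 0.001038 × 25127 = 26.1.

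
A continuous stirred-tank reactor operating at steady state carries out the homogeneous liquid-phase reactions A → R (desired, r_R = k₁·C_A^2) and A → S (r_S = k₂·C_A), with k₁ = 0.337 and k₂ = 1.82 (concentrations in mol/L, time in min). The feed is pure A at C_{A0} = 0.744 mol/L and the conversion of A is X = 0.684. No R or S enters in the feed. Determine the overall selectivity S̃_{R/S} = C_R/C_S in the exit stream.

0.0435

Exit C_A = C_{A0}(1−X) = 0.744×0.316 = 0.2351 mol/L.
A CSTR operates uniformly at the exit composition, giving r_R = 0.01863 and r_S = 0.4279 (each k·C_A^n at C_A = 0.2351).
Overall selectivity = C_R/C_S = r_Rτ/(r_Sτ) = r_R/r_S = 0.0435.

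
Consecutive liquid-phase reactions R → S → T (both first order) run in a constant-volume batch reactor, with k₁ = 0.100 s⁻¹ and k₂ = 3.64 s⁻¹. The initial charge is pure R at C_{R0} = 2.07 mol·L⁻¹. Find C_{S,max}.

0.0514 mol·L⁻¹

At the optimum, C_{S,max}/C_{R0} = (k₁/k₂)^[k₂/(k₂−k₁)].
= (0.100/3.64)^(3.64/(3.64−0.100)) = (0.02747)^(1.028) = 0.02482.
C_{S,max} = 0.02482×2.07 = 0.0514 mol·L⁻¹.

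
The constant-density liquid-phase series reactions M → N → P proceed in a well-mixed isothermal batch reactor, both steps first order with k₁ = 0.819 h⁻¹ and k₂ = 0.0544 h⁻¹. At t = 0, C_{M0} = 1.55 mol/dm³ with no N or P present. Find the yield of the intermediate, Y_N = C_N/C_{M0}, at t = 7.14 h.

0.723

The intermediate concentration in a first-order A→B→C sequence is C_N = k₁C_{M0}(e^(−k₁t) − e^(−k₂t))/(k₂−k₁).
e^(−k₁t) = e^(−0.819×7.14) = e^(−5.848) = 0.002887; e^(−k₂t) = e^(−0.3884) = 0.6781.
C_N = 0.819×1.55/(0.0544−0.819) × (0.002887−0.6781) = (-1.660)×(-0.6752) = 1.121 mol/dm³.
Y_N = C_N/C_{M0} = 1.121/1.55 = 0.723.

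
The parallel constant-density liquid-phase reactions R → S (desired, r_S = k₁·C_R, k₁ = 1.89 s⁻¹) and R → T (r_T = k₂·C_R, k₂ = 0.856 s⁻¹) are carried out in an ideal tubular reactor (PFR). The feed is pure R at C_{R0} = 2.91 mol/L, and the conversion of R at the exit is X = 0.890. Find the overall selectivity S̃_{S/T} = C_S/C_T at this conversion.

2.21

C_R = C_{R0}(1−X) = 0.3201 mol/L.
Both paths are first order in R, so the instantaneous fraction to S is constant: dC_S/d(−C_R) = k₁/(k₁+k₂) = 0.6883.
C_S = 0.6883·(C_{R0}−C_R) = 0.6883×2.590 = 1.78 mol/L.
C_T = (C_{R0}−C_R)−C_S = 0.8073 mol/L; S̃_{S/T} = 1.783/0.8073 = 2.21.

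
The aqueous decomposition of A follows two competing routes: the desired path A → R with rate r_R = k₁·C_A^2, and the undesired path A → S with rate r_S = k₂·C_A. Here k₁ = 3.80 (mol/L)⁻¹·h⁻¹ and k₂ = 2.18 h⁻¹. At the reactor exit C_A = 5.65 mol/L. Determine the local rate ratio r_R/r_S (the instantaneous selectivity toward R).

S_{R/S} = r_R/r_S = (k₁·C_A^2)/(k₂·C_A) = (k₁/k₂)·C_A.
= (3.80×5.650^2) / (2.18×5.650) = 121.3/12.32 = 9.85.

9.85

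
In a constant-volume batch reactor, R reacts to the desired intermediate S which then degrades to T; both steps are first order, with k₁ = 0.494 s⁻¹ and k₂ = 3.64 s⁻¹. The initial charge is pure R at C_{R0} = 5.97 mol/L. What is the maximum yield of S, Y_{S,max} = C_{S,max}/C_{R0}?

For a first-order series the maximum intermediate yield is C_{S,max}/C_{R0} = (k₁/k₂)^[k₂/(k₂−k₁)].
= (0.494/3.64)^(3.64/(3.64−0.494)) = (0.1357)^(1.157) = 0.09918.

0.0992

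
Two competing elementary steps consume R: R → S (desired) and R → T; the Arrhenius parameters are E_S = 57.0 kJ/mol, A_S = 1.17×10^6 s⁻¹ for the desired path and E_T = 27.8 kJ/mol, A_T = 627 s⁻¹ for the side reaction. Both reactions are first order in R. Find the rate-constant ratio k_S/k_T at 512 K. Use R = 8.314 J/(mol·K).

k_S/k_T = (A_S/A_T)·exp[−(E_S−E_T)/(RT)] = (A_S/A_T)·exp[(E_T−E_S)/(RT)].
(E_T−E_S)/(RT) = (27.8−57.0)×10³/(8.314×512) = -29200/4257 = -6.860.
k_S/k_T = (1.17×10^6/627)·exp(-6.860) = 1866 × 0.001049 = 1.96.

1.96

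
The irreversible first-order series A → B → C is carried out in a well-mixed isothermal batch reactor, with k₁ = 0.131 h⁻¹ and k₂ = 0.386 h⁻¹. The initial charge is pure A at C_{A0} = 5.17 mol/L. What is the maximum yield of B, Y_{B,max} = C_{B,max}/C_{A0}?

Evaluating C_B at t_opt = ln(k₂/k₁)/(k₂−k₁) gives C_{B,max}/C_{A0} = (k₁/k₂)^[k₂/(k₂−k₁)].
= (0.131/0.386)^(0.386/(0.386−0.131)) = (0.3394)^(1.514) = 0.1948.

0.195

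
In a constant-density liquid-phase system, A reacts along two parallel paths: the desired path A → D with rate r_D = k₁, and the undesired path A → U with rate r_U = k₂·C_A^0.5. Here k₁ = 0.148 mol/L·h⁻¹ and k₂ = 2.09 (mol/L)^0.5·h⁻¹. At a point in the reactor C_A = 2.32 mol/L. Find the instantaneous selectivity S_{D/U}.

0.0465

S_{D/U} = r_D/r_U = (k₁)/(k₂·C_A^0.5) = (k₁/k₂)·C_A^-0.5.
= (0.148) / (2.09×2.320^0.5) = 0.1480/3.183 = 0.0465.
The undesired path is higher order in A, so low C_A (CSTR or dilute feed) favours D.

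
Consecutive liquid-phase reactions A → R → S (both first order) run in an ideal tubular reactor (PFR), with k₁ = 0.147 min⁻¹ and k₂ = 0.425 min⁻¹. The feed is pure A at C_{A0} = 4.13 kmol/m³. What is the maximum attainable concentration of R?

0.815 kmol/m³

Evaluating C_R at τ_opt = ln(k₂/k₁)/(k₂−k₁) gives C_{R,max}/C_{A0} = (k₁/k₂)^[k₂/(k₂−k₁)].
= (0.147/0.425)^(0.425/(0.425−0.147)) = (0.3459)^(1.529) = 0.1973.
C_{R,max} = 0.1973×4.13 = 0.815 kmol/m³.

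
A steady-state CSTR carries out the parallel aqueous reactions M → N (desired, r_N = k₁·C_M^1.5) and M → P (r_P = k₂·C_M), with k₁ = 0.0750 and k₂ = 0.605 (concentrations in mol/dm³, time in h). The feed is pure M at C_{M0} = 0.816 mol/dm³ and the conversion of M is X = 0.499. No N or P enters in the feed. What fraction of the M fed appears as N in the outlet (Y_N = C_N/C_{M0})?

Exit C_M = C_{M0}(1−X) = 0.816×0.501 = 0.4088 mol/dm³.
In a CSTR the entire volume is at exit conditions, so r_N = 0.0750×0.4088^1.5 = 0.01960 and r_P = 0.605×0.4088 = 0.2473.
Fraction of consumed M going to N: r_N/(r_N+r_P) = 0.07344.
C_N = 0.07344·C_{M0}·X = 0.07344×0.816×0.499 = 0.0299 mol/dm³; Y_N = C_N/C_{M0} = 0.0366.

0.0366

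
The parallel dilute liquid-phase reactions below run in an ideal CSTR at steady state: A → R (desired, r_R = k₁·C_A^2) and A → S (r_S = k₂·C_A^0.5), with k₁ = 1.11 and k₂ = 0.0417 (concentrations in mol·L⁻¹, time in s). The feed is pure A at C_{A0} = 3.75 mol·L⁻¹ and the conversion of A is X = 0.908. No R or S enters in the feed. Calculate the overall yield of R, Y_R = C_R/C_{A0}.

0.766

Exit C_A = C_{A0}(1−X) = 3.75×0.0920 = 0.3450 mol·L⁻¹.
Rates in a CSTR are evaluated at the outlet concentration: r_R = 1.11×0.3450^2 = 0.1321, r_S = 0.0417×0.3450^0.5 = 0.02449.
Fraction of consumed A going to R: r_R/(r_R+r_S) = 0.8436.
C_R = 0.8436·C_{A0}·X = 0.8436×3.75×0.908 = 2.87 mol·L⁻¹; Y_R = C_R/C_{A0} = 0.766.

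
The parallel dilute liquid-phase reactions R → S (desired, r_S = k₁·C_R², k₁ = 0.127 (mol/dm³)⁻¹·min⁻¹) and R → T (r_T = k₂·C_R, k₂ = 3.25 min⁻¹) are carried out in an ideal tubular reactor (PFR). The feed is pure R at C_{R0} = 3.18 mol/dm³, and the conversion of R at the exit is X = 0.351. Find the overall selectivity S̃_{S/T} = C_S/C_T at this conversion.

0.102

C_R = C_{R0}(1−X) = 2.064 mol/dm³.
Along a PFR/batch, dC_T/dC_R = −r_T/(r_S+r_T) = −k₂/(k₂+k₁·C_R).
Integrating from C_{R0} to C_R: C_T = (3.25/0.127)·ln[(3.25+0.127·3.18)/(3.25+0.127·2.06)] = 25.59·ln(3.654/3.512) = 1.013 mol/dm³.
Then C_S = (C_{R0}−C_R) − C_T = 1.116 − 1.013 = 0.1036 mol/dm³.
S̃_{S/T} = C_S/C_T = 0.1036/1.013 = 0.102.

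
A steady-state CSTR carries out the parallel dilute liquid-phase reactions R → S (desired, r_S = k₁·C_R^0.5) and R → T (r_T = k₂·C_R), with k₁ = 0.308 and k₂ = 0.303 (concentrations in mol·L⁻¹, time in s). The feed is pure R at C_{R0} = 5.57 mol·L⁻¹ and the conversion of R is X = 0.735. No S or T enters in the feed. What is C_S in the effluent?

Exit C_R = C_{R0}(1−X) = 5.57×0.265 = 1.476 mol·L⁻¹.
In a CSTR the entire volume is at exit conditions, so r_S = 0.308×1.476^0.5 = 0.3742 and r_T = 0.303×1.476 = 0.4472.
Fraction of consumed R going to S: r_S/(r_S+r_T) = 0.4555.
C_S = 0.4555·C_{R0}·X = 0.4555×5.57×0.735 = 1.86 mol·L⁻¹.

1.86 mol·L⁻¹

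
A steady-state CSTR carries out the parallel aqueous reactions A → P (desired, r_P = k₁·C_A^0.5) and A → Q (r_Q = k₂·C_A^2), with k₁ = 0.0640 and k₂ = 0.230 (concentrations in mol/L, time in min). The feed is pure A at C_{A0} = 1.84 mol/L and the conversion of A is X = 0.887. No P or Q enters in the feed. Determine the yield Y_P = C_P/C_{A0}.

Exit C_A = C_{A0}(1−X) = 1.84×0.113 = 0.2079 mol/L.
In a CSTR the entire volume is at exit conditions, so r_P = 0.0640×0.2079^0.5 = 0.02918 and r_Q = 0.230×0.2079^2 = 0.009943.
Fraction of consumed A going to P: r_P/(r_P+r_Q) = 0.7459.
C_P = 0.7459·C_{A0}·X = 0.7459×1.84×0.887 = 1.22 mol/L; Y_P = C_P/C_{A0} = 0.662.

0.662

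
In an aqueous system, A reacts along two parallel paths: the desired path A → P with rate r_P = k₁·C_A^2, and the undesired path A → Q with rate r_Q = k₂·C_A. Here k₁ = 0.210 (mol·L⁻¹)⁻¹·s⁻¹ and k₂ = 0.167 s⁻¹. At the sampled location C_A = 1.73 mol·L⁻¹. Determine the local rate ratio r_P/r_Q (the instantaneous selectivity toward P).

2.18

S_{P/Q} = r_P/r_Q = (k₁·C_A^2)/(k₂·C_A) = (k₁/k₂)·C_A.
= (0.210×1.730^2) / (0.167×1.730) = 0.6285/0.2889 = 2.18.
Since the desired path is higher order in A, keeping C_A high (PFR or concentrated feed) favours P.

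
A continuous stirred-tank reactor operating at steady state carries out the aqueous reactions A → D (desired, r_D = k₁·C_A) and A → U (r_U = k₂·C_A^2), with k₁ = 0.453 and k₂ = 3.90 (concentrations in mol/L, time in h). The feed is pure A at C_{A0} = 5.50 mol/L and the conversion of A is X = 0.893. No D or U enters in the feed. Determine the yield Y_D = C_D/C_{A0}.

0.147

Exit C_A = C_{A0}(1−X) = 5.50×0.107 = 0.5885 mol/L.
In a CSTR the entire volume is at exit conditions, so r_D = 0.453×0.5885 = 0.2666 and r_U = 3.90×0.5885^2 = 1.351.
Fraction of consumed A going to D: r_D/(r_D+r_U) = 0.1648.
C_D = 0.1648·C_{A0}·X = 0.1648×5.50×0.893 = 0.810 mol/L; Y_D = C_D/C_{A0} = 0.147.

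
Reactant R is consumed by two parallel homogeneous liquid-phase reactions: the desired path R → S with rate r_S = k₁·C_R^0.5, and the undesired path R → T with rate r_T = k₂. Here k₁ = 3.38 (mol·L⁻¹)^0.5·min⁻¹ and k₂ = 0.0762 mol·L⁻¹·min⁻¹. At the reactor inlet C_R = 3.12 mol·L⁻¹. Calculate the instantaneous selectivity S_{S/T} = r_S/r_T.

S_{S/T} = r_S/r_T = (k₁·C_R^0.5)/(k₂) = (k₁/k₂)·C_R^0.5.
= (3.38×3.120^0.5) / (0.0762) = 5.970/0.07620 = 78.4.
Since the desired path is higher order in R, keeping C_R high (PFR or concentrated feed) favours S.

78.4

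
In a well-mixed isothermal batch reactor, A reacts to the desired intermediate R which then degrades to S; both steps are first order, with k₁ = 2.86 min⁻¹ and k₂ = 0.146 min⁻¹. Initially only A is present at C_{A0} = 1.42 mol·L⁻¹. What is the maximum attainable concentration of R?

1.21 mol·L⁻¹

For a first-order series the maximum intermediate yield is C_{R,max}/C_{A0} = (k₁/k₂)^[k₂/(k₂−k₁)].
= (2.86/0.146)^(0.146/(0.146−2.86)) = (19.59)^(-0.05380) = 0.8521.
C_{R,max} = 0.8521×1.42 = 1.21 mol·L⁻¹.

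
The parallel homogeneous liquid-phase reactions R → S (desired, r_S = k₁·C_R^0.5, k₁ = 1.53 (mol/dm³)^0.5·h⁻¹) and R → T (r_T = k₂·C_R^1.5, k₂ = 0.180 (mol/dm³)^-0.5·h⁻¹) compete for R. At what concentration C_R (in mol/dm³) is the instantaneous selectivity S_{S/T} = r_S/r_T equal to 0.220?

S_{S/T} = (k₁/k₂)·C_R⁻¹ ⇒ C_R = (S·k₂/k₁)^(-1).
= (0.220×0.180/1.53)^(-1) = (0.02588)^(-1) = 38.6 mol/dm³.

38.6 mol/dm³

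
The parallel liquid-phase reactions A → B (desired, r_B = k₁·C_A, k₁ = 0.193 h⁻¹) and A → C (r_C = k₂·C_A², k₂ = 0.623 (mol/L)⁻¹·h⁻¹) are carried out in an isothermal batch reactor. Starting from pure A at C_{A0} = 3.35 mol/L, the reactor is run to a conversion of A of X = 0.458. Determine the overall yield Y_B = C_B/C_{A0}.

0.0503

C_A = C_{A0}(1−X) = 1.816 mol/L.
Along a PFR/batch, dC_B/dC_A = −r_B/(r_B+r_C) = −k₁/(k₁+k₂·C_A).
Integrating from C_{A0} to C_A: C_B = (0.193/0.623)·ln[(0.193+0.623·3.35)/(0.193+0.623·1.82)] = 0.3098·ln(2.280/1.324) = 0.1683 mol/L.
Y_B = C_B/C_{A0} = 0.1683/3.35 = 0.0503.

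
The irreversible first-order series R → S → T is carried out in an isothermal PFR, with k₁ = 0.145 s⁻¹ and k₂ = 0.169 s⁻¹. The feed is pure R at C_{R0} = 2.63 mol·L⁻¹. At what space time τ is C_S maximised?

6.38 s

Setting dC_S/dτ = 0 gives τ_opt = ln(k₂/k₁)/(k₂−k₁).
= ln(0.169/0.145)/(0.169−0.145) = ln(1.166)/0.02400 = 0.1532/0.02400 = 6.38 s.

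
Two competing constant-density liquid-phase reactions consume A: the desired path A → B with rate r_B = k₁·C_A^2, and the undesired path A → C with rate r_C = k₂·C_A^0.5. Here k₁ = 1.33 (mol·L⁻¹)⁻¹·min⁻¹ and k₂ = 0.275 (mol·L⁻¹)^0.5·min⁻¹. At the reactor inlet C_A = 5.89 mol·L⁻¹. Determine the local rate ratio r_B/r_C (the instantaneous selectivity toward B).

S_{B/C} = r_B/r_C = (k₁·C_A^2)/(k₂·C_A^0.5) = (k₁/k₂)·C_A^1.5.
= (1.33×5.890^2) / (0.275×5.890^0.5) = 46.14/0.6674 = 69.1.
Since the desired path is higher order in A, keeping C_A high (PFR or concentrated feed) favours B.

69.1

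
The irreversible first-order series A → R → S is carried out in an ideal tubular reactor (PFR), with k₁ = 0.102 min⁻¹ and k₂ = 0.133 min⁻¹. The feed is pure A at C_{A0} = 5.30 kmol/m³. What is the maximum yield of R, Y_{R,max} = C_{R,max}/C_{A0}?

Evaluating C_R at τ_opt = ln(k₂/k₁)/(k₂−k₁) gives C_{R,max}/C_{A0} = (k₁/k₂)^[k₂/(k₂−k₁)].
= (0.102/0.133)^(0.133/(0.133−0.102)) = (0.7669)^(4.290) = 0.3203.

0.320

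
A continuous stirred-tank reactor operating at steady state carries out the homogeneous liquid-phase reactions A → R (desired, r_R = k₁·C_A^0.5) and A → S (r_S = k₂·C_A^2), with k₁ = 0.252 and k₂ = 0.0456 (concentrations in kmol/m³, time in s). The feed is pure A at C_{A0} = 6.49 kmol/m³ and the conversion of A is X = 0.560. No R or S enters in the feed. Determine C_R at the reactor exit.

Exit C_A = C_{A0}(1−X) = 6.49×0.440 = 2.856 kmol/m³.
In a CSTR the entire volume is at exit conditions, so r_R = 0.252×2.856^0.5 = 0.4258 and r_S = 0.0456×2.856^2 = 0.3718.
Fraction of consumed A going to R: r_R/(r_R+r_S) = 0.5338.
C_R = 0.5338·C_{A0}·X = 0.5338×6.49×0.560 = 1.94 kmol/m³.

1.94 kmol/m³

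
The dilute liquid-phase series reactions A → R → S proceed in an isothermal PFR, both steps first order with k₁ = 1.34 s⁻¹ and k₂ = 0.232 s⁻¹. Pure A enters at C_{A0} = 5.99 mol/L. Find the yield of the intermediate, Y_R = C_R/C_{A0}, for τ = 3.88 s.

0.485

Solving the coupled first-order balances gives C_R(τ) = [k₁/(k₂−k₁)]·C_{A0}·(e^(−k₁τ) − e^(−k₂τ)).
e^(−k₁τ) = e^(−1.34×3.88) = e^(−5.199) = 0.005521; e^(−k₂τ) = e^(−0.9002) = 0.4065.
C_R = 1.34×5.99/(0.232−1.34) × (0.005521−0.4065) = (-7.244)×(-0.4010) = 2.905 mol/L.
Y_R = C_R/C_{A0} = 2.905/5.99 = 0.485.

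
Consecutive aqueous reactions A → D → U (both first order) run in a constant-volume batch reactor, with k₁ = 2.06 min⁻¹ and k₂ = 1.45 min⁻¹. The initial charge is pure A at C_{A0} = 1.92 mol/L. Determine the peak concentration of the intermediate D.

0.833 mol/L

For a first-order series the maximum intermediate yield is C_{D,max}/C_{A0} = (k₁/k₂)^[k₂/(k₂−k₁)].
= (2.06/1.45)^(1.45/(1.45−2.06)) = (1.421)^(-2.377) = 0.4340.
C_{D,max} = 0.4340×1.92 = 0.833 mol/L.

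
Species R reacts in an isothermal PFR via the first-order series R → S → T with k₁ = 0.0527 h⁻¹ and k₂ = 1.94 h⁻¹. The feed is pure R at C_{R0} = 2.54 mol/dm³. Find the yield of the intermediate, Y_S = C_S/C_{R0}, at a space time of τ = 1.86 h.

0.0246

The intermediate concentration in a first-order A→B→C sequence is C_S = k₁C_{R0}(e^(−k₁τ) − e^(−k₂τ))/(k₂−k₁).
e^(−k₁τ) = e^(−0.0527×1.86) = e^(−0.09802) = 0.9066; e^(−k₂τ) = e^(−3.608) = 0.02710.
C_S = 0.0527×2.54/(1.94−0.0527) × (0.9066−0.02710) = 0.07093×0.8795 = 0.06238 mol/dm³.
Y_S = C_S/C_{R0} = 0.06238/2.54 = 0.0246.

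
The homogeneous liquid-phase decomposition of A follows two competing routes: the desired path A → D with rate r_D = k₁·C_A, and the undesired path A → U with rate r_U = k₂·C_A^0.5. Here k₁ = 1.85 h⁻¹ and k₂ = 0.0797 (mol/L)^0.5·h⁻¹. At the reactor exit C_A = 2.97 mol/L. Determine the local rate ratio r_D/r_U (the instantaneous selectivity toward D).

40.0

S_{D/U} = r_D/r_U = (k₁·C_A)/(k₂·C_A^0.5) = (k₁/k₂)·C_A^0.5.
= (1.85×2.970) / (0.0797×2.970^0.5) = 5.495/0.1374 = 40.0.
Since the desired path is higher order in A, keeping C_A high (PFR or concentrated feed) favours D.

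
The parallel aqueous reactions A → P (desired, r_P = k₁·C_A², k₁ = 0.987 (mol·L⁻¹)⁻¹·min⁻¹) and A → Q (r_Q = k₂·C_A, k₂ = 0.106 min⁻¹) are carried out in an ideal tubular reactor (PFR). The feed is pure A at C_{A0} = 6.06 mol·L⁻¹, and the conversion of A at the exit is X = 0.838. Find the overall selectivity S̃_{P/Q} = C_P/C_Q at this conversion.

26.3

C_A = C_{A0}(1−X) = 0.9817 mol·L⁻¹.
Along a PFR/batch, dC_Q/dC_A = −r_Q/(r_P+r_Q) = −k₂/(k₂+k₁·C_A).
Integrating from C_{A0} to C_A: C_Q = (0.106/0.987)·ln[(0.106+0.987·6.06)/(0.106+0.987·0.982)] = 0.1074·ln(6.087/1.075) = 0.1862 mol·L⁻¹.
Then C_P = (C_{A0}−C_A) − C_Q = 5.078 − 0.1862 = 4.892 mol·L⁻¹.
S̃_{P/Q} = C_P/C_Q = 4.892/0.1862 = 26.3.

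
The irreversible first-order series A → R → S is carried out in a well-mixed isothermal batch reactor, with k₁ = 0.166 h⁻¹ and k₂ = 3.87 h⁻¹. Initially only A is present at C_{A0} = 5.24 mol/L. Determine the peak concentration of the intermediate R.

At the optimum, C_{R,max}/C_{A0} = (k₁/k₂)^[k₂/(k₂−k₁)].
= (0.166/3.87)^(3.87/(3.87−0.166)) = (0.04289)^(1.045) = 0.03725.
C_{R,max} = 0.03725×5.24 = 0.195 mol/L.

0.195 mol/L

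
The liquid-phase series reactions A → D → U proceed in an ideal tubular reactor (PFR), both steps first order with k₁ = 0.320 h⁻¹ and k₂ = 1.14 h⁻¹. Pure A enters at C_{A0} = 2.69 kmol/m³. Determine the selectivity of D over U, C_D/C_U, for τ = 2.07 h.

The intermediate concentration in a first-order A→B→C sequence is C_D = k₁C_{A0}(e^(−k₁τ) − e^(−k₂τ))/(k₂−k₁).
e^(−k₁τ) = e^(−0.320×2.07) = e^(−0.6624) = 0.5156; e^(−k₂τ) = e^(−2.360) = 0.09444.
C_D = 0.320×2.69/(1.14−0.320) × (0.5156−0.09444) = 1.050×0.4212 = 0.4421 kmol/m³.
C_A = C_{A0}e^(−k₁τ) = 1.387 kmol/m³, so C_U = C_{A0}−C_A−C_D = 0.8609 kmol/m³; C_D/C_U = 0.514.

0.514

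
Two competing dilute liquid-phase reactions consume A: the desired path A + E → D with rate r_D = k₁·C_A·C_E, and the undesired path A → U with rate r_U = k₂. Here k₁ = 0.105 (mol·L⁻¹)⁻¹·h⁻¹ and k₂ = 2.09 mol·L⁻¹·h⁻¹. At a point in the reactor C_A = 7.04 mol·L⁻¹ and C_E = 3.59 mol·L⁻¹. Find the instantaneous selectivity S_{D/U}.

S_{D/U} = r_D/r_U = (k₁·C_A·C_E)/(k₂) = (k₁/k₂)·C_A·C_E.
= (0.105×7.040×3.590) / (2.09) = 2.654/2.090 = 1.27.
Since the desired path is higher order in A, keeping C_A high (PFR or concentrated feed) favours D.

1.27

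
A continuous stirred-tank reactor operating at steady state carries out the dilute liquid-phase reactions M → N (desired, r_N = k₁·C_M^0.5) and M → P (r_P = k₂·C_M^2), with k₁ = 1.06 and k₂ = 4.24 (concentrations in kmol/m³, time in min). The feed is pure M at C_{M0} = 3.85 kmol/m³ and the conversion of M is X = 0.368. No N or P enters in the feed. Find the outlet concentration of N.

Exit C_M = C_{M0}(1−X) = 3.85×0.632 = 2.433 kmol/m³.
Rates in a CSTR are evaluated at the outlet concentration: r_N = 1.06×2.433^0.5 = 1.653, r_P = 4.24×2.433^2 = 25.10.
Fraction of consumed M going to N: r_N/(r_N+r_P) = 0.06180.
C_N = 0.06180·C_{M0}·X = 0.06180×3.85×0.368 = 0.0876 kmol/m³.

0.0876 kmol/m³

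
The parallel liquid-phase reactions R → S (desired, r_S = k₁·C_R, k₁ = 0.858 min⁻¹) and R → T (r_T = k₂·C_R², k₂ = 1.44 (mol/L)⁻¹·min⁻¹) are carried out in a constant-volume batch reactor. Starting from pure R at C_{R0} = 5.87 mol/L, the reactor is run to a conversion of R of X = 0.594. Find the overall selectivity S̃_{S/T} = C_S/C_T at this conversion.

0.153

C_R = C_{R0}(1−X) = 2.383 mol/L.
Along a PFR/batch, dC_S/dC_R = −r_S/(r_S+r_T) = −k₁/(k₁+k₂·C_R).
Integrating from C_{R0} to C_R: C_S = (0.858/1.44)·ln[(0.858+1.44·5.87)/(0.858+1.44·2.38)] = 0.5958·ln(9.311/4.290) = 0.4617 mol/L.
C_T = (C_{R0}−C_R)−C_S = 3.025 mol/L; S̃_{S/T} = 0.4617/3.025 = 0.153.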